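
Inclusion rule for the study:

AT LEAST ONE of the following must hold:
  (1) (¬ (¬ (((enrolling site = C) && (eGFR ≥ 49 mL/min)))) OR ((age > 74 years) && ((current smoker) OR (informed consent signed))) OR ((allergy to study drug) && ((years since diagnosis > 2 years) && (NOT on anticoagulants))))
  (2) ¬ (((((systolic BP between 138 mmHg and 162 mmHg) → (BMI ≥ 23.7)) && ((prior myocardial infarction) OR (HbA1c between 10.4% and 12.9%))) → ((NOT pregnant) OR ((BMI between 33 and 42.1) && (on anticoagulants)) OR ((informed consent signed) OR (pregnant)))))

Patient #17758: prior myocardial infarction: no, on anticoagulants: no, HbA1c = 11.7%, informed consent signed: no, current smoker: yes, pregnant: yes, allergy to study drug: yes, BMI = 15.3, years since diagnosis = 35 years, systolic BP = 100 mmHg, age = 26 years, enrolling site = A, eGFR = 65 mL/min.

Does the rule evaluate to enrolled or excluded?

Atomic conditions:
  enrolling site = C: A == C is false
  eGFR ≥ 49 mL/min: 65 ≥ 49 is true
  age > 74 years: 26 > 74 is false
  current smoker: yes → true
  informed consent signed: no → false
  allergy to study drug: yes → true
  years since diagnosis > 2 years: 35 > 2 is true
  NOT on anticoagulants: no → true
  systolic BP between 138 mmHg and 162 mmHg: 100 in [138, 162] is false
  BMI ≥ 23.7: 15.3 ≥ 23.7 is false
  prior myocardial infarction: no → false
  HbA1c between 10.4% and 12.9%: 11.7 in [10.4, 12.9] is true
  NOT pregnant: yes → false
  BMI between 33 and 42.1: 15.3 in [33, 42.1] is false
  on anticoagulants: no → false
  pregnant: yes → true
Combine:
[1.1.1.1] false AND true = false
[1.1.1] NOT false = true
[1.1] NOT true = false
[1.2.2] true OR false = true
[1.2] false AND true = false
[1.3.2] true AND true = true
[1.3] true AND true = true
[1] false OR false OR true = true
[2.1.1.1] false → false (antecedent false ⇒ implication holds) = true
[2.1.1.2] false OR true = true
[2.1.1] true AND true = true
[2.1.2.2] false AND false = false
[2.1.2.3] false OR true = true
[2.1.2] false OR false OR true = true
[2.1] true → true = true
[2] NOT true = false
[root] true OR false = true
Overall: true → enrolled

Enrolled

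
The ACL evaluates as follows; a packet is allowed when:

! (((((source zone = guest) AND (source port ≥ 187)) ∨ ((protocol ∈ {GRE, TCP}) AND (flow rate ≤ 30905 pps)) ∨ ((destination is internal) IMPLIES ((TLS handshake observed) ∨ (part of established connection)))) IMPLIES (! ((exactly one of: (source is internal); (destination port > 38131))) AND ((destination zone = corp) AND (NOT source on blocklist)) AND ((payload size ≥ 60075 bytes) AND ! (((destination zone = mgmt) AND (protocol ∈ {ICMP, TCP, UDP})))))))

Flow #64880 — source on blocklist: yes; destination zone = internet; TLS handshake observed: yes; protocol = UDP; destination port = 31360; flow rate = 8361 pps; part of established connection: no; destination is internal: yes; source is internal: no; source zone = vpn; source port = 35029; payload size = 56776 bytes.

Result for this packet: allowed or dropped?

Atomic conditions:
  source zone = guest: vpn == guest is false
  source port ≥ 187: 35029 ≥ 187 is true
  protocol ∈ {GRE, TCP}: UDP is not in the set → false
  flow rate ≤ 30905 pps: 8361 ≤ 30905 is true
  destination is internal: yes → true
  TLS handshake observed: yes → true
  part of established connection: no → false
  source is internal: no → false
  destination port > 38131: 31360 > 38131 is false
  destination zone = corp: internet == corp is false
  NOT source on blocklist: yes → false
  payload size ≥ 60075 bytes: 56776 ≥ 60075 is false
  destination zone = mgmt: internet == mgmt is false
  protocol ∈ {ICMP, TCP, UDP}: UDP is in the set → true
Combine:
[1.1.1] false AND true = false
[1.1.2] false AND true = false
[1.1.3.2] true OR false = true
[1.1.3] true → true = true
[1.1] false OR false OR true = true
[1.2.1.1] exactly-one(false, false) = false
[1.2.1] NOT false = true
[1.2.2] false AND false = false
[1.2.3.2.1] false AND true = false
[1.2.3.2] NOT false = true
[1.2.3] false AND true = false
[1.2] true AND false AND false = false
[1] true → false = false
[root] NOT false = true
Overall: true → allowed

Allowed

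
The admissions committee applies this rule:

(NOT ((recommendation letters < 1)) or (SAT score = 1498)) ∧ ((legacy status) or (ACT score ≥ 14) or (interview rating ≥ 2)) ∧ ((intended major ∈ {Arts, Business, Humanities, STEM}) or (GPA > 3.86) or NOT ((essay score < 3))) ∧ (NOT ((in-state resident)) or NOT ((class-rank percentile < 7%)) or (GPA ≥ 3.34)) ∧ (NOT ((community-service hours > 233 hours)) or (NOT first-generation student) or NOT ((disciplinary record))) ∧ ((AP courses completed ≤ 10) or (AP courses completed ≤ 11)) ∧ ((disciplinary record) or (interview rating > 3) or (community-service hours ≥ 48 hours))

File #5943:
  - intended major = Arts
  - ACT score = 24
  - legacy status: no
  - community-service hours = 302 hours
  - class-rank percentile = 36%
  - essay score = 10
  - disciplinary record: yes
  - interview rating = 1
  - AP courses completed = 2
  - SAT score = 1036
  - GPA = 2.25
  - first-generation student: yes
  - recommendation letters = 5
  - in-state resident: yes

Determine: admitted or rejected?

Atomic conditions:
  recommendation letters < 1: 5 < 1 is false
  SAT score = 1498: 1036 == 1498 is false
  legacy status: no → false
  ACT score ≥ 14: 24 ≥ 14 is true
  interview rating ≥ 2: 1 ≥ 2 is false
  intended major ∈ {Arts, Business, Humanities, STEM}: Arts is in the set → true
  GPA > 3.86: 2.25 > 3.86 is false
  essay score < 3: 10 < 3 is false
  in-state resident: yes → true
  class-rank percentile < 7%: 36 < 7 is false
  GPA ≥ 3.34: 2.25 ≥ 3.34 is false
  community-service hours > 233 hours: 302 > 233 is true
  NOT first-generation student: yes → false
  disciplinary record: yes → true
  AP courses completed ≤ 10: 2 ≤ 10 is true
  AP courses completed ≤ 11: 2 ≤ 11 is true
  interview rating > 3: 1 > 3 is false
  community-service hours ≥ 48 hours: 302 ≥ 48 is true
Combine:
[1.1] NOT false = true
[1] true OR false = true
[2] false OR true OR false = true
[3.3] NOT false = true
[3] true OR false OR true = true
[4.1] NOT true = false
[4.2] NOT false = true
[4] false OR true OR false = true
[5.1] NOT true = false
[5.3] NOT true = false
[5] false OR false OR false = false
[6] true OR true = true
[7] true OR false OR true = true
[root] true AND true AND true AND true AND false AND true AND true = false
Overall: false → rejected

Rejected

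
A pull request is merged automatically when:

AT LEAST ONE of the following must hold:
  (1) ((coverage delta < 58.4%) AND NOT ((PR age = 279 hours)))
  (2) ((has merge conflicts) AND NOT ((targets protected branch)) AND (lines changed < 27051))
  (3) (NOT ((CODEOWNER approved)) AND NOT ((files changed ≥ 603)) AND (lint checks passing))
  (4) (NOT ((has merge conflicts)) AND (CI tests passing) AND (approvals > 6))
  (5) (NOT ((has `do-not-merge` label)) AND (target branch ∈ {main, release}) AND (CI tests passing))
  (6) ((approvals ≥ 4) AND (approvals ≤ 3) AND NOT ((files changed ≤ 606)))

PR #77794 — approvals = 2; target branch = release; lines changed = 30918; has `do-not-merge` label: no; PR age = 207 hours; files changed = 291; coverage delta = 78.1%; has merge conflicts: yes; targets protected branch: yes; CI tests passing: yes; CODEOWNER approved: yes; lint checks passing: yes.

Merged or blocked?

Merged

Atomic conditions:
  coverage delta < 58.4%: 78.1 < 58.4 is false
  PR age = 279 hours: 207 == 279 is false
  has merge conflicts: yes → true
  targets protected branch: yes → true
  lines changed < 27051: 30918 < 27051 is false
  CODEOWNER approved: yes → true
  files changed ≥ 603: 291 ≥ 603 is false
  lint checks passing: yes → true
  CI tests passing: yes → true
  approvals > 6: 2 > 6 is false
  has `do-not-merge` label: no → false
  target branch ∈ {main, release}: release is in the set → true
  approvals ≥ 4: 2 ≥ 4 is false
  approvals ≤ 3: 2 ≤ 3 is true
  files changed ≤ 606: 291 ≤ 606 is true
Combine:
[1.2] NOT false = true
[1] false AND true = false
[2.2] NOT true = false
[2] true AND false AND false = false
[3.1] NOT true = false
[3.2] NOT false = true
[3] false AND true AND true = false
[4.1] NOT true = false
[4] false AND true AND false = false
[5.1] NOT false = true
[5] true AND true AND true = true
[6.3] NOT true = false
[6] false AND true AND false = false
[root] false OR false OR false OR false OR true OR false = true
Overall: true → merged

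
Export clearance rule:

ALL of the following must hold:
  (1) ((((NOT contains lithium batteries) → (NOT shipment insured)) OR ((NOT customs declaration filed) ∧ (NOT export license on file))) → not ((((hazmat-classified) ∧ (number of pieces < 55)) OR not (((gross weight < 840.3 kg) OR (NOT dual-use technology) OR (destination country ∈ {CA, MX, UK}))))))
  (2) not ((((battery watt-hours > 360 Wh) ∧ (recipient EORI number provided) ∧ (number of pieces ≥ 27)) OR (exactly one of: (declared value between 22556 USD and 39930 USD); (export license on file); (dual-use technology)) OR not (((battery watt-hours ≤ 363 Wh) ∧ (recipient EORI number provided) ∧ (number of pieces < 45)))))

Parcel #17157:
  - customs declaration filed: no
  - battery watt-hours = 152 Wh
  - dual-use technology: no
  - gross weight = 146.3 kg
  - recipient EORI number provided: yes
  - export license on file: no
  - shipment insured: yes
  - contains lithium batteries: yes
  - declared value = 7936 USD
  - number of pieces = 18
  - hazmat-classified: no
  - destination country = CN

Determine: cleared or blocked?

Cleared

Atomic conditions:
  NOT contains lithium batteries: yes → false
  NOT shipment insured: yes → false
  NOT customs declaration filed: no → true
  NOT export license on file: no → true
  hazmat-classified: no → false
  number of pieces < 55: 18 < 55 is true
  gross weight < 840.3 kg: 146.3 < 840.3 is true
  NOT dual-use technology: no → true
  destination country ∈ {CA, MX, UK}: CN is not in the set → false
  battery watt-hours > 360 Wh: 152 > 360 is false
  recipient EORI number provided: yes → true
  number of pieces ≥ 27: 18 ≥ 27 is false
  declared value between 22556 USD and 39930 USD: 7936 in [22556, 39930] is false
  export license on file: no → false
  dual-use technology: no → false
  battery watt-hours ≤ 363 Wh: 152 ≤ 363 is true
  number of pieces < 45: 18 < 45 is true
Combine:
[1.1.1] false → false (antecedent false ⇒ implication holds) = true
[1.1.2] true AND true = true
[1.1] true OR true = true
[1.2.1.1] false AND true = false
[1.2.1.2.1] true OR true OR false = true
[1.2.1.2] NOT true = false
[1.2.1] false OR false = false
[1.2] NOT false = true
[1] true → true = true
[2.1.1] false AND true AND false = false
[2.1.2] exactly-one(false, false, false) = false
[2.1.3.1] true AND true AND true = true
[2.1.3] NOT true = false
[2.1] false OR false OR false = false
[2] NOT false = true
[root] true AND true = true
Overall: true → cleared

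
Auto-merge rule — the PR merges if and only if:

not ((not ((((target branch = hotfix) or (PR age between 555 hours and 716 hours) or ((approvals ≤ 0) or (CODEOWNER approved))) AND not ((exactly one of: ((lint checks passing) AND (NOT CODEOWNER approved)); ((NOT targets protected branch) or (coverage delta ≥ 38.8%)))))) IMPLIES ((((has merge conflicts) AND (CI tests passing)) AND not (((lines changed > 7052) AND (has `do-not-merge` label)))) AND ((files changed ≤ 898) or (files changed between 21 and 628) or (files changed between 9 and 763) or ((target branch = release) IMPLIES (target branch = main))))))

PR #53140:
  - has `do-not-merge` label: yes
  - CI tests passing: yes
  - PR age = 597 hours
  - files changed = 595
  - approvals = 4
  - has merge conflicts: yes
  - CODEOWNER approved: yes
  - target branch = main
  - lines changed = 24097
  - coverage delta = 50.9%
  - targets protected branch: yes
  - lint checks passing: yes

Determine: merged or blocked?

Atomic conditions:
  target branch = hotfix: main == hotfix is false
  PR age between 555 hours and 716 hours: 597 in [555, 716] is true
  approvals ≤ 0: 4 ≤ 0 is false
  CODEOWNER approved: yes → true
  lint checks passing: yes → true
  NOT CODEOWNER approved: yes → false
  NOT targets protected branch: yes → false
  coverage delta ≥ 38.8%: 50.9 ≥ 38.8 is true
  has merge conflicts: yes → true
  CI tests passing: yes → true
  lines changed > 7052: 24097 > 7052 is true
  has `do-not-merge` label: yes → true
  files changed ≤ 898: 595 ≤ 898 is true
  files changed between 21 and 628: 595 in [21, 628] is true
  files changed between 9 and 763: 595 in [9, 763] is true
  target branch = release: main == release is false
  target branch = main: main == main is true
Combine:
[1.1.1.1.3] false OR true = true
[1.1.1.1] false OR true OR true = true
[1.1.1.2.1.1] true AND false = false
[1.1.1.2.1.2] false OR true = true
[1.1.1.2.1] exactly-one(false, true) = true
[1.1.1.2] NOT true = false
[1.1.1] true AND false = false
[1.1] NOT false = true
[1.2.1.1] true AND true = true
[1.2.1.2.1] true AND true = true
[1.2.1.2] NOT true = false
[1.2.1] true AND false = false
[1.2.2.4] false → true (antecedent false ⇒ implication holds) = true
[1.2.2] true OR true OR true OR true = true
[1.2] false AND true = false
[1] true → false = false
[root] NOT false = true
Overall: true → merged

Merged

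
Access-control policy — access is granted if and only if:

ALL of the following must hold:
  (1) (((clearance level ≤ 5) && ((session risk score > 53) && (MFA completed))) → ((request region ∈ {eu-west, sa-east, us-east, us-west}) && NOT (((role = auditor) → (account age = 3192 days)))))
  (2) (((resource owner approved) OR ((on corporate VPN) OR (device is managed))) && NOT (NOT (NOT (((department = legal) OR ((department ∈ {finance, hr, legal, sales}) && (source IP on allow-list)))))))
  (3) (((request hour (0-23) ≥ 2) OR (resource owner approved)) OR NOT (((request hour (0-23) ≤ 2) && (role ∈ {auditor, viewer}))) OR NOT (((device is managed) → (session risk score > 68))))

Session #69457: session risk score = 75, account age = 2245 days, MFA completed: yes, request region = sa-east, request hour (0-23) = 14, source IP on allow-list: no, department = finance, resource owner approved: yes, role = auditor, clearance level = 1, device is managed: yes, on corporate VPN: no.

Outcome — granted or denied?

Granted

Atomic conditions:
  clearance level ≤ 5: 1 ≤ 5 is true
  session risk score > 53: 75 > 53 is true
  MFA completed: yes → true
  request region ∈ {eu-west, sa-east, us-east, us-west}: sa-east is in the set → true
  role = auditor: auditor == auditor is true
  account age = 3192 days: 2245 == 3192 is false
  resource owner approved: yes → true
  on corporate VPN: no → false
  device is managed: yes → true
  department = legal: finance == legal is false
  department ∈ {finance, hr, legal, sales}: finance is in the set → true
  source IP on allow-list: no → false
  request hour (0-23) ≥ 2: 14 ≥ 2 is true
  request hour (0-23) ≤ 2: 14 ≤ 2 is false
  role ∈ {auditor, viewer}: auditor is in the set → true
  session risk score > 68: 75 > 68 is true
Combine:
[1.1.2] true AND true = true
[1.1] true AND true = true
[1.2.2.1] true → false = false
[1.2.2] NOT false = true
[1.2] true AND true = true
[1] true → true = true
[2.1.2] false OR true = true
[2.1] true OR true = true
[2.2.1.1.1.2] true AND false = false
[2.2.1.1.1] false OR false = false
[2.2.1.1] NOT false = true
[2.2.1] NOT true = false
[2.2] NOT false = true
[2] true AND true = true
[3.1] true OR true = true
[3.2.1] false AND true = false
[3.2] NOT false = true
[3.3.1] true → true = true
[3.3] NOT true = false
[3] true OR true OR false = true
[root] true AND true AND true = true
Overall: true → granted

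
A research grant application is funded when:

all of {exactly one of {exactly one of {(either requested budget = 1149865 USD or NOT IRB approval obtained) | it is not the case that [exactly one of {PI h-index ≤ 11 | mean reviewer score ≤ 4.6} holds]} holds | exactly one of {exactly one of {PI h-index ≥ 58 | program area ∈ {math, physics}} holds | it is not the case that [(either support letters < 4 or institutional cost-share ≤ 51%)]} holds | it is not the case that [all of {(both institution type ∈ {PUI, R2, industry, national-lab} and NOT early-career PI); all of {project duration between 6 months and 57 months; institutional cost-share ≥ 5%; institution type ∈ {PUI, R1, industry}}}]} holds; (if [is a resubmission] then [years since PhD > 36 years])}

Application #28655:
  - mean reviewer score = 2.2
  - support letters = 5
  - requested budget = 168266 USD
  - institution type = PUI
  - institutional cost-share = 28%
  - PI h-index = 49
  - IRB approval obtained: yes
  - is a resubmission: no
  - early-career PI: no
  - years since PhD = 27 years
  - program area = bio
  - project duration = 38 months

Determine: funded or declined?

Atomic conditions:
  requested budget = 1149865 USD: 168266 == 1149865 is false
  NOT IRB approval obtained: yes → false
  PI h-index ≤ 11: 49 ≤ 11 is false
  mean reviewer score ≤ 4.6: 2.2 ≤ 4.6 is true
  PI h-index ≥ 58: 49 ≥ 58 is false
  program area ∈ {math, physics}: bio is not in the set → false
  support letters < 4: 5 < 4 is false
  institutional cost-share ≤ 51%: 28 ≤ 51 is true
  institution type ∈ {PUI, R2, industry, national-lab}: PUI is in the set → true
  NOT early-career PI: no → true
  project duration between 6 months and 57 months: 38 in [6, 57] is true
  institutional cost-share ≥ 5%: 28 ≥ 5 is true
  institution type ∈ {PUI, R1, industry}: PUI is in the set → true
  is a resubmission: no → false
  years since PhD > 36 years: 27 > 36 is false
Combine:
[1.1.1] false OR false = false
[1.1.2.1] exactly-one(false, true) = true
[1.1.2] NOT true = false
[1.1] exactly-one(false, false) = false
[1.2.1] exactly-one(false, false) = false
[1.2.2.1] false OR true = true
[1.2.2] NOT true = false
[1.2] exactly-one(false, false) = false
[1.3.1.1] true AND true = true
[1.3.1.2] true AND true AND true = true
[1.3.1] true AND true = true
[1.3] NOT true = false
[1] exactly-one(false, false, false) = false
[2] false → false (antecedent false ⇒ implication holds) = true
[root] false AND true = false
Overall: false → declined

Declined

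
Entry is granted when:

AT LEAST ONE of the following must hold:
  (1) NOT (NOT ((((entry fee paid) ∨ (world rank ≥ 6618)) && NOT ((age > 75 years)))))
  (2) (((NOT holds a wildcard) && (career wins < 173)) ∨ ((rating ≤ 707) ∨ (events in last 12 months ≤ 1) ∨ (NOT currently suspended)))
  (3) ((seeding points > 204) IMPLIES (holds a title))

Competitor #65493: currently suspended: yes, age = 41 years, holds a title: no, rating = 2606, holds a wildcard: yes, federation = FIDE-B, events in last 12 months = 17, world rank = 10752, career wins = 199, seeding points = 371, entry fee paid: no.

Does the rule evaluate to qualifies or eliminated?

Qualifies

Atomic conditions:
  entry fee paid: no → false
  world rank ≥ 6618: 10752 ≥ 6618 is true
  age > 75 years: 41 > 75 is false
  NOT holds a wildcard: yes → false
  career wins < 173: 199 < 173 is false
  rating ≤ 707: 2606 ≤ 707 is false
  events in last 12 months ≤ 1: 17 ≤ 1 is false
  NOT currently suspended: yes → false
  seeding points > 204: 371 > 204 is true
  holds a title: no → false
Combine:
[1.1.1.1] false OR true = true
[1.1.1.2] NOT false = true
[1.1.1] true AND true = true
[1.1] NOT true = false
[1] NOT false = true
[2.1] false AND false = false
[2.2] false OR false OR false = false
[2] false OR false = false
[3] true → false = false
[root] true OR false OR false = true
Overall: true → qualifies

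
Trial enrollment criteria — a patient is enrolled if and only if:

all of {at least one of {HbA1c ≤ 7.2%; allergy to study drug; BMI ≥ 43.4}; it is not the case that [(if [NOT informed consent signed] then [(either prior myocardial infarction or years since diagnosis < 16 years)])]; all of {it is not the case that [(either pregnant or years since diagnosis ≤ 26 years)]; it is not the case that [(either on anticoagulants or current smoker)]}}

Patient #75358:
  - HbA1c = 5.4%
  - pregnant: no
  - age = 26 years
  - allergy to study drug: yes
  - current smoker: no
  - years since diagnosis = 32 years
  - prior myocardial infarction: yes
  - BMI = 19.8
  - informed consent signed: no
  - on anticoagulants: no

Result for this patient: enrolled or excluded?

Excluded

Atomic conditions:
  HbA1c ≤ 7.2%: 5.4 ≤ 7.2 is true
  allergy to study drug: yes → true
  BMI ≥ 43.4: 19.8 ≥ 43.4 is false
  NOT informed consent signed: no → true
  prior myocardial infarction: yes → true
  years since diagnosis < 16 years: 32 < 16 is false
  pregnant: no → false
  years since diagnosis ≤ 26 years: 32 ≤ 26 is false
  on anticoagulants: no → false
  current smoker: no → false
Combine:
[1] true OR true OR false = true
[2.1.2] true OR false = true
[2.1] true → true = true
[2] NOT true = false
[3.1.1] false OR false = false
[3.1] NOT false = true
[3.2.1] false OR false = false
[3.2] NOT false = true
[3] true AND true = true
[root] true AND false AND true = false
Overall: false → excluded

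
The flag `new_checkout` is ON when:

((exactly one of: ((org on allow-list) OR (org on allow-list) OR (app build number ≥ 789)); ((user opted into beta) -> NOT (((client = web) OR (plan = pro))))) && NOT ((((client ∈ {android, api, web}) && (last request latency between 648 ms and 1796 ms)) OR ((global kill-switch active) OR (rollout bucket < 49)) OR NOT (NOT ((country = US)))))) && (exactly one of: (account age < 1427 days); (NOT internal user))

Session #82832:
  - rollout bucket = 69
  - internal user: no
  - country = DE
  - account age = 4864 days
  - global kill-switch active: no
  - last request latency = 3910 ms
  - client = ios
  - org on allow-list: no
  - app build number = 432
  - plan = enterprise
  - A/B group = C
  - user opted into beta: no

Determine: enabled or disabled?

Enabled

Atomic conditions:
  org on allow-list: no → false
  app build number ≥ 789: 432 ≥ 789 is false
  user opted into beta: no → false
  client = web: ios == web is false
  plan = pro: enterprise == pro is false
  client ∈ {android, api, web}: ios is not in the set → false
  last request latency between 648 ms and 1796 ms: 3910 in [648, 1796] is false
  global kill-switch active: no → false
  rollout bucket < 49: 69 < 49 is false
  country = US: DE == US is false
  account age < 1427 days: 4864 < 1427 is false
  NOT internal user: no → true
Combine:
[1.1.1] false OR false OR false = false
[1.1.2.2.1] false OR false = false
[1.1.2.2] NOT false = true
[1.1.2] false → true (antecedent false ⇒ implication holds) = true
[1.1] exactly-one(false, true) = true
[1.2.1.1] false AND false = false
[1.2.1.2] false OR false = false
[1.2.1.3.1] NOT false = true
[1.2.1.3] NOT true = false
[1.2.1] false OR false OR false = false
[1.2] NOT false = true
[1] true AND true = true
[2] exactly-one(false, true) = true
[root] true AND true = true
Overall: true → enabled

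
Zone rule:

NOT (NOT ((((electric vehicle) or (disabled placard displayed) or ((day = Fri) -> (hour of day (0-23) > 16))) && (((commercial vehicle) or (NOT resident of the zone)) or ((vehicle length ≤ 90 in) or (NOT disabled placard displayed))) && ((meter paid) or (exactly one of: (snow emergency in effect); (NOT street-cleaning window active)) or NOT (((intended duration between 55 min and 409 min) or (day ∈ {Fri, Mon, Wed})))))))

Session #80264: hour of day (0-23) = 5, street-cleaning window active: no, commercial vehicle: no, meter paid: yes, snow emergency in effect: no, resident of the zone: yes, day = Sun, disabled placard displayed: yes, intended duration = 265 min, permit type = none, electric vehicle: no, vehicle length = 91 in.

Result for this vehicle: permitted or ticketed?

Ticketed

Atomic conditions:
  electric vehicle: no → false
  disabled placard displayed: yes → true
  day = Fri: Sun == Fri is false
  hour of day (0-23) > 16: 5 > 16 is false
  commercial vehicle: no → false
  NOT resident of the zone: yes → false
  vehicle length ≤ 90 in: 91 ≤ 90 is false
  NOT disabled placard displayed: yes → false
  meter paid: yes → true
  snow emergency in effect: no → false
  NOT street-cleaning window active: no → true
  intended duration between 55 min and 409 min: 265 in [55, 409] is true
  day ∈ {Fri, Mon, Wed}: Sun is not in the set → false
Combine:
[1.1.1.3] false → false (antecedent false ⇒ implication holds) = true
[1.1.1] false OR true OR true = true
[1.1.2.1] false OR false = false
[1.1.2.2] false OR false = false
[1.1.2] false OR false = false
[1.1.3.2] exactly-one(false, true) = true
[1.1.3.3.1] true OR false = true
[1.1.3.3] NOT true = false
[1.1.3] true OR true OR false = true
[1.1] true AND false AND true = false
[1] NOT false = true
[root] NOT true = false
Overall: false → ticketed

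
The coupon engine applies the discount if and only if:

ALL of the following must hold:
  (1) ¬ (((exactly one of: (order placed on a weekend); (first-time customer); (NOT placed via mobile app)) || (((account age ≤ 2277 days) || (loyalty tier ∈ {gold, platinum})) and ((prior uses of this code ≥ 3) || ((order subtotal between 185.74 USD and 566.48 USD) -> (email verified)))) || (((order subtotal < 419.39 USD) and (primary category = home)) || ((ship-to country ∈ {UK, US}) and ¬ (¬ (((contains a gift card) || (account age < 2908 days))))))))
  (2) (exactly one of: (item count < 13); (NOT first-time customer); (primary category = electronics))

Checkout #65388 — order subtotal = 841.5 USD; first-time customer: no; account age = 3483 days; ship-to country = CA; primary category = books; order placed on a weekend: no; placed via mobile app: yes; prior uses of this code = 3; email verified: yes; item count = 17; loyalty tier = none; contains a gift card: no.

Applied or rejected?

Atomic conditions:
  order placed on a weekend: no → false
  first-time customer: no → false
  NOT placed via mobile app: yes → false
  account age ≤ 2277 days: 3483 ≤ 2277 is false
  loyalty tier ∈ {gold, platinum}: none is not in the set → false
  prior uses of this code ≥ 3: 3 ≥ 3 is true
  order subtotal between 185.74 USD and 566.48 USD: 841.5 in [185.74, 566.48] is false
  email verified: yes → true
  order subtotal < 419.39 USD: 841.5 < 419.39 is false
  primary category = home: books == home is false
  ship-to country ∈ {UK, US}: CA is not in the set → false
  contains a gift card: no → false
  account age < 2908 days: 3483 < 2908 is false
  item count < 13: 17 < 13 is false
  NOT first-time customer: no → true
  primary category = electronics: books == electronics is false
Combine:
[1.1.1] exactly-one(false, false, false) = false
[1.1.2.1] false OR false = false
[1.1.2.2.2] false → true (antecedent false ⇒ implication holds) = true
[1.1.2.2] true OR true = true
[1.1.2] false AND true = false
[1.1.3.1] false AND false = false
[1.1.3.2.2.1.1] false OR false = false
[1.1.3.2.2.1] NOT false = true
[1.1.3.2.2] NOT true = false
[1.1.3.2] false AND false = false
[1.1.3] false OR false = false
[1.1] false OR false OR false = false
[1] NOT false = true
[2] exactly-one(false, true, false) = true
[root] true AND true = true
Overall: true → applied

Applied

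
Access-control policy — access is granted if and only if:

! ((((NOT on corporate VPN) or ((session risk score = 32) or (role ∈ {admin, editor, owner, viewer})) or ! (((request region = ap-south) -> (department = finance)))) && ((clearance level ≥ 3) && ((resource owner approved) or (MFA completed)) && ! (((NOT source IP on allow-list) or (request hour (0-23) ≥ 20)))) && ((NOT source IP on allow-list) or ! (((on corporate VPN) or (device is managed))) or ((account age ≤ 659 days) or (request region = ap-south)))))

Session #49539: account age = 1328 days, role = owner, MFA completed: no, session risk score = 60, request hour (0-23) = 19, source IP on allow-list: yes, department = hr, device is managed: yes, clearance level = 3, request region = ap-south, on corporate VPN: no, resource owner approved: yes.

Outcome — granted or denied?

Denied

Atomic conditions:
  NOT on corporate VPN: no → true
  session risk score = 32: 60 == 32 is false
  role ∈ {admin, editor, owner, viewer}: owner is in the set → true
  request region = ap-south: ap-south == ap-south is true
  department = finance: hr == finance is false
  clearance level ≥ 3: 3 ≥ 3 is true
  resource owner approved: yes → true
  MFA completed: no → false
  NOT source IP on allow-list: yes → false
  request hour (0-23) ≥ 20: 19 ≥ 20 is false
  on corporate VPN: no → false
  device is managed: yes → true
  account age ≤ 659 days: 1328 ≤ 659 is false
Combine:
[1.1.2] false OR true = true
[1.1.3.1] true → false = false
[1.1.3] NOT false = true
[1.1] true OR true OR true = true
[1.2.2] true OR false = true
[1.2.3.1] false OR false = false
[1.2.3] NOT false = true
[1.2] true AND true AND true = true
[1.3.2.1] false OR true = true
[1.3.2] NOT true = false
[1.3.3] false OR true = true
[1.3] false OR false OR true = true
[1] true AND true AND true = true
[root] NOT true = false
Overall: false → denied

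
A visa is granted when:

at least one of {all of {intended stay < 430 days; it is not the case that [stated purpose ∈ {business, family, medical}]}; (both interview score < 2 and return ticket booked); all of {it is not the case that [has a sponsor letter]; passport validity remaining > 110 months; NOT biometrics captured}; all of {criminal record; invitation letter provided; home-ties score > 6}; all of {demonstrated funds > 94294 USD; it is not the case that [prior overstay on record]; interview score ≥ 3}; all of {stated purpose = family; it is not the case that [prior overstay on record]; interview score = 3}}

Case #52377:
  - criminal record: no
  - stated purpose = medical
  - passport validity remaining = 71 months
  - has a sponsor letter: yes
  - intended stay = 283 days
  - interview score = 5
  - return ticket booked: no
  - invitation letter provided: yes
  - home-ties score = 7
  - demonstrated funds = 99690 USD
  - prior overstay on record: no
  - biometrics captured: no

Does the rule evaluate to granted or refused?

Granted

Atomic conditions:
  intended stay < 430 days: 283 < 430 is true
  stated purpose ∈ {business, family, medical}: medical is in the set → true
  interview score < 2: 5 < 2 is false
  return ticket booked: no → false
  has a sponsor letter: yes → true
  passport validity remaining > 110 months: 71 > 110 is false
  NOT biometrics captured: no → true
  criminal record: no → false
  invitation letter provided: yes → true
  home-ties score > 6: 7 > 6 is true
  demonstrated funds > 94294 USD: 99690 > 94294 is true
  prior overstay on record: no → false
  interview score ≥ 3: 5 ≥ 3 is true
  stated purpose = family: medical == family is false
  interview score = 3: 5 == 3 is false
Combine:
[1.2] NOT true = false
[1] true AND false = false
[2] false AND false = false
[3.1] NOT true = false
[3] false AND false AND true = false
[4] false AND true AND true = false
[5.2] NOT false = true
[5] true AND true AND true = true
[6.2] NOT false = true
[6] false AND true AND false = false
[root] false OR false OR false OR false OR true OR false = true
Overall: true → granted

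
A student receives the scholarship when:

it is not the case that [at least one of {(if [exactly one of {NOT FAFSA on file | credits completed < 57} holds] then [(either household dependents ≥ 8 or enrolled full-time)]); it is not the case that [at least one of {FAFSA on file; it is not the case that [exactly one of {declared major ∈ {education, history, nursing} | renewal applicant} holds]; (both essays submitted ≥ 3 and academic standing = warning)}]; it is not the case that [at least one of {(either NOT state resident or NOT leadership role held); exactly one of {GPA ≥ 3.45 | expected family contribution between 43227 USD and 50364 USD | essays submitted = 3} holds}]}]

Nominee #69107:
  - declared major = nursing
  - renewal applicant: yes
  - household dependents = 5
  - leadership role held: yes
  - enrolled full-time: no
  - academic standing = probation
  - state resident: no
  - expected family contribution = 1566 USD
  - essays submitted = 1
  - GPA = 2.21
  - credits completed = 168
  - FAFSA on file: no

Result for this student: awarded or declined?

Atomic conditions:
  NOT FAFSA on file: no → true
  credits completed < 57: 168 < 57 is false
  household dependents ≥ 8: 5 ≥ 8 is false
  enrolled full-time: no → false
  FAFSA on file: no → false
  declared major ∈ {education, history, nursing}: nursing is in the set → true
  renewal applicant: yes → true
  essays submitted ≥ 3: 1 ≥ 3 is false
  academic standing = warning: probation == warning is false
  NOT state resident: no → true
  NOT leadership role held: yes → false
  GPA ≥ 3.45: 2.21 ≥ 3.45 is false
  expected family contribution between 43227 USD and 50364 USD: 1566 in [43227, 50364] is false
  essays submitted = 3: 1 == 3 is false
Combine:
[1.1.1] exactly-one(true, false) = true
[1.1.2] false OR false = false
[1.1] true → false = false
[1.2.1.2.1] exactly-one(true, true) = false
[1.2.1.2] NOT false = true
[1.2.1.3] false AND false = false
[1.2.1] false OR true OR false = true
[1.2] NOT true = false
[1.3.1.1] true OR false = true
[1.3.1.2] exactly-one(false, false, false) = false
[1.3.1] true OR false = true
[1.3] NOT true = false
[1] false OR false OR false = false
[root] NOT false = true
Overall: true → awarded

Awarded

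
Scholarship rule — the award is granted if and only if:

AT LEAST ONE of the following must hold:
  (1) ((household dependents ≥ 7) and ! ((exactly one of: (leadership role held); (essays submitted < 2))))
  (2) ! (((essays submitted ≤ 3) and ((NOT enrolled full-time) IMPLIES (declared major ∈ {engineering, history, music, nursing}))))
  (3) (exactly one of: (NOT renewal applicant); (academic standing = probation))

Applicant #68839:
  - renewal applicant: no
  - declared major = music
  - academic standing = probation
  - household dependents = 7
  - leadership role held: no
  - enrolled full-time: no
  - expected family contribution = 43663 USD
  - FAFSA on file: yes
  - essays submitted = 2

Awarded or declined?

Atomic conditions:
  household dependents ≥ 7: 7 ≥ 7 is true
  leadership role held: no → false
  essays submitted < 2: 2 < 2 is false
  essays submitted ≤ 3: 2 ≤ 3 is true
  NOT enrolled full-time: no → true
  declared major ∈ {engineering, history, music, nursing}: music is in the set → true
  NOT renewal applicant: no → true
  academic standing = probation: probation == probation is true
Combine:
[1.2.1] exactly-one(false, false) = false
[1.2] NOT false = true
[1] true AND true = true
[2.1.2] true → true = true
[2.1] true AND true = true
[2] NOT true = false
[3] exactly-one(true, true) = false
[root] true OR false OR false = true
Overall: true → awarded

Awarded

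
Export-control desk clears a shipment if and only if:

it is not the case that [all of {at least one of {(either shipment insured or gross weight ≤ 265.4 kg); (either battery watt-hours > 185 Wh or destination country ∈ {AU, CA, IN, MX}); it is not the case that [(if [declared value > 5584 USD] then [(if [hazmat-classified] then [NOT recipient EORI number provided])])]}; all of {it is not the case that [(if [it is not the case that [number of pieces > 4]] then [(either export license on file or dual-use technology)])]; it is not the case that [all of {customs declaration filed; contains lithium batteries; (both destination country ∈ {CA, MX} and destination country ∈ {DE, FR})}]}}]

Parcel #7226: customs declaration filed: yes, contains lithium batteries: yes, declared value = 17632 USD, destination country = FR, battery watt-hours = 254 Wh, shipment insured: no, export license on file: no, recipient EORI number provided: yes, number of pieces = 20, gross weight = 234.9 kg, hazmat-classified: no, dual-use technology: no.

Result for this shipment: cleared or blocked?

Cleared

Atomic conditions:
  shipment insured: no → false
  gross weight ≤ 265.4 kg: 234.9 ≤ 265.4 is true
  battery watt-hours > 185 Wh: 254 > 185 is true
  destination country ∈ {AU, CA, IN, MX}: FR is not in the set → false
  declared value > 5584 USD: 17632 > 5584 is true
  hazmat-classified: no → false
  NOT recipient EORI number provided: yes → false
  number of pieces > 4: 20 > 4 is true
  export license on file: no → false
  dual-use technology: no → false
  customs declaration filed: yes → true
  contains lithium batteries: yes → true
  destination country ∈ {CA, MX}: FR is not in the set → false
  destination country ∈ {DE, FR}: FR is in the set → true
Combine:
[1.1.1] false OR true = true
[1.1.2] true OR false = true
[1.1.3.1.2] false → false (antecedent false ⇒ implication holds) = true
[1.1.3.1] true → true = true
[1.1.3] NOT true = false
[1.1] true OR true OR false = true
[1.2.1.1.1] NOT true = false
[1.2.1.1.2] false OR false = false
[1.2.1.1] false → false (antecedent false ⇒ implication holds) = true
[1.2.1] NOT true = false
[1.2.2.1.3] false AND true = false
[1.2.2.1] true AND true AND false = false
[1.2.2] NOT false = true
[1.2] false AND true = false
[1] true AND false = false
[root] NOT false = true
Overall: true → cleared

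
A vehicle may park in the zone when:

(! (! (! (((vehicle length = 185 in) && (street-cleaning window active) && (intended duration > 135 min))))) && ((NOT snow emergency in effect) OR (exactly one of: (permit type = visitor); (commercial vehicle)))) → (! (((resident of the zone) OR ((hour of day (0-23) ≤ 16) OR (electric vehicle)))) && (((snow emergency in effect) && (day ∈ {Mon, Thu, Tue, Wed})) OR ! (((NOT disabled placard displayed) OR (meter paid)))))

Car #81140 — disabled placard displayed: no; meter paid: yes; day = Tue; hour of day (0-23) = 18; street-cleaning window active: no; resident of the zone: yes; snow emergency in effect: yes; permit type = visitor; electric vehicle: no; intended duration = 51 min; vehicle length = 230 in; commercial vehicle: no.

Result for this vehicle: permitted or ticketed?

Atomic conditions:
  vehicle length = 185 in: 230 == 185 is false
  street-cleaning window active: no → false
  intended duration > 135 min: 51 > 135 is false
  NOT snow emergency in effect: yes → false
  permit type = visitor: visitor == visitor is true
  commercial vehicle: no → false
  resident of the zone: yes → true
  hour of day (0-23) ≤ 16: 18 ≤ 16 is false
  electric vehicle: no → false
  snow emergency in effect: yes → true
  day ∈ {Mon, Thu, Tue, Wed}: Tue is in the set → true
  NOT disabled placard displayed: no → true
  meter paid: yes → true
Combine:
[1.1.1.1.1] false AND false AND false = false
[1.1.1.1] NOT false = true
[1.1.1] NOT true = false
[1.1] NOT false = true
[1.2.2] exactly-one(true, false) = true
[1.2] false OR true = true
[1] true AND true = true
[2.1.1.2] false OR false = false
[2.1.1] true OR false = true
[2.1] NOT true = false
[2.2.1] true AND true = true
[2.2.2.1] true OR true = true
[2.2.2] NOT true = false
[2.2] true OR false = true
[2] false AND true = false
[root] true → false = false
Overall: false → ticketed

Ticketed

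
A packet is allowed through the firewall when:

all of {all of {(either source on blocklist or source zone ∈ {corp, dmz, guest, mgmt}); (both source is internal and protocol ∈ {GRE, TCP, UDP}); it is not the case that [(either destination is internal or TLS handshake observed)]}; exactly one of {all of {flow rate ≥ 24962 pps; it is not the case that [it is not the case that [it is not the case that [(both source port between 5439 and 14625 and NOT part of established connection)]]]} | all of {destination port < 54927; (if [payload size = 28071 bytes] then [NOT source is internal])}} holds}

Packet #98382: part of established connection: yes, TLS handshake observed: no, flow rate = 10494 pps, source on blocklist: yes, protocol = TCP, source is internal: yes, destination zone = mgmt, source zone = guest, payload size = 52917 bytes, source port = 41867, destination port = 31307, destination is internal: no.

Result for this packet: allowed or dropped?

Atomic conditions:
  source on blocklist: yes → true
  source zone ∈ {corp, dmz, guest, mgmt}: guest is in the set → true
  source is internal: yes → true
  protocol ∈ {GRE, TCP, UDP}: TCP is in the set → true
  destination is internal: no → false
  TLS handshake observed: no → false
  flow rate ≥ 24962 pps: 10494 ≥ 24962 is false
  source port between 5439 and 14625: 41867 in [5439, 14625] is false
  NOT part of established connection: yes → false
  destination port < 54927: 31307 < 54927 is true
  payload size = 28071 bytes: 52917 == 28071 is false
  NOT source is internal: yes → false
Combine:
[1.1] true OR true = true
[1.2] true AND true = true
[1.3.1] false OR false = false
[1.3] NOT false = true
[1] true AND true AND true = true
[2.1.2.1.1.1] false AND false = false
[2.1.2.1.1] NOT false = true
[2.1.2.1] NOT true = false
[2.1.2] NOT false = true
[2.1] false AND true = false
[2.2.2] false → false (antecedent false ⇒ implication holds) = true
[2.2] true AND true = true
[2] exactly-one(false, true) = true
[root] true AND true = true
Overall: true → allowed

Allowed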